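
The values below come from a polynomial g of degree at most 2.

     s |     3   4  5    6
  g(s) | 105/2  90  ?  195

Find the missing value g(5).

275/2

The 3 known points determine the degree-2 polynomial uniquely.
Write g(s) = as^2 + bs + c. Substituting each data point gives a linear system:
  9a + 3b + c = 105/2
  16a + 4b + c = 90
  36a + 6b + c = 195
Solving the system yields a = 5, b = 5/2, c = 0.
So g(s) = 5s^2 + (5/2)s.
Then g(5) = 275/2.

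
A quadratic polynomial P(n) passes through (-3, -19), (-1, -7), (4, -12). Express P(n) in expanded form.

P(n) = -n^2 + 2n - 4

Write P(n) = an^2 + bn + c. Substituting each data point gives a linear system:
  9a - 3b + c = -19
  a - b + c = -7
  16a + 4b + c = -12
Solving the system yields a = -1, b = 2, c = -4.
So P(n) = -n^2 + 2n - 4.
Check: P(-3) = -19. ✓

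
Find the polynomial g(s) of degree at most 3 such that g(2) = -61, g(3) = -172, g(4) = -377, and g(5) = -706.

g(s) = -5s^3 - 2s^2 - 6s - 1

Using the Lagrange interpolation formula with nodes 2, 3, 4, 5:
  L_0(s) = (s - 3)(s - 4)(s - 5) / -6
  L_1(s) = (s - 2)(s - 4)(s - 5) / 2
  L_2(s) = (s - 2)(s - 3)(s - 5) / -2
  L_3(s) = (s - 2)(s - 3)(s - 4) / 6
Then g(s) = -61·L_0(s) - 172·L_1(s) - 377·L_2(s) - 706·L_3(s).
Expanding and collecting terms gives g(s) = -5s^3 - 2s^2 - 6s - 1.
Check: g(3) = -172. ✓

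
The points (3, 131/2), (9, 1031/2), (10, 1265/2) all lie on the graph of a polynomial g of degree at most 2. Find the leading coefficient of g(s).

6

Write g(s) = as^2 + bs + c. Substituting each data point gives a linear system:
  9a + 3b + c = 131/2
  81a + 9b + c = 1031/2
  100a + 10b + c = 1265/2
Solving the system yields a = 6, b = 3, c = 5/2.
So g(s) = 6s^2 + 3s + 5/2.
The leading coefficient is 6.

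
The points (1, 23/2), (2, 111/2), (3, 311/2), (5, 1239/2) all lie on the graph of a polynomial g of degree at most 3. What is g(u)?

Using the Lagrange interpolation formula with nodes 1, 2, 3, 5:
  L_0(u) = (u - 2)(u - 3)(u - 5) / -8
  L_1(u) = (u - 1)(u - 3)(u - 5) / 3
  L_2(u) = (u - 1)(u - 2)(u - 5) / -4
  L_3(u) = (u - 1)(u - 2)(u - 3) / 24
Then g(u) = 23/2·L_0(u) + 111/2·L_1(u) + 311/2·L_2(u) + 1239/2·L_3(u).
Expanding and collecting terms gives g(u) = 4u³ + 4u² + 4u - 1/2.
Check: g(2) = 111/2. ✓

g(u) = 4u^3 + 4u^2 + 4u - 1/2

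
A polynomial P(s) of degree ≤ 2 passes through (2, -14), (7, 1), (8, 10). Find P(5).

Write P(s) = as^2 + bs + c. Substituting each data point gives a linear system:
  4a + 2b + c = -14
  49a + 7b + c = 1
  64a + 8b + c = 10
Solving the system yields a = 1, b = -6, c = -6.
So P(s) = s² - 6s - 6.
Then P(5) = -11.

-11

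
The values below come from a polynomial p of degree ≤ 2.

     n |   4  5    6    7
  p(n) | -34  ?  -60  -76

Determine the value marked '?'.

-46

The 3 known points determine the degree-2 polynomial uniquely.
Write p(n) = an^2 + bn + c. Substituting each data point gives a linear system:
  16a + 4b + c = -34
  36a + 6b + c = -60
  49a + 7b + c = -76
Solving the system yields a = -1, b = -3, c = -6.
So p(n) = -n^2 - 3n - 6.
Then p(5) = -46.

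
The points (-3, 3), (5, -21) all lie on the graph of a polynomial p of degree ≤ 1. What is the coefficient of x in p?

-3

Write p(x) = ax + b. Substituting each data point gives a linear system:
  -3a + b = 3
  5a + b = -21
Solving the system yields a = -3, b = -6.
So p(x) = -3x - 6.
The leading coefficient is -3.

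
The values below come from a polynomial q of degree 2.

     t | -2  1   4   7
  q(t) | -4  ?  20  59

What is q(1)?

On equispaced nodes a degree-2 polynomial has vanishing third forward difference, so
  - q(-2) + 3·q(1) - 3·q(4) + q(7) = 0.
Substituting the known values and solving for q(1):
  3·q(1) = -3
  q(1) = -1.

-1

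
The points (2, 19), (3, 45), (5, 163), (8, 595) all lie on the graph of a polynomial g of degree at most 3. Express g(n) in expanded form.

Write g(n) = an^3 + bn^2 + cn + d. Substituting each data point gives a linear system:
  8a + 4b + 2c + d = 19
  27a + 9b + 3c + d = 45
  125a + 25b + 5c + d = 163
  512a + 64b + 8c + d = 595
Solving the system yields a = 1, b = 1, c = 2, d = 3.
So g(n) = n^3 + n^2 + 2n + 3.
Check: g(5) = 163. ✓

g(n) = n^3 + n^2 + 2n + 3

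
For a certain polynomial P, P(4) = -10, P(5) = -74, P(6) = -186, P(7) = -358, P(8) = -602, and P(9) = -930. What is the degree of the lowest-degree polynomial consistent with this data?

Forward differences of the values at u = 4, 5, 6, 7, 8, 9:
  P  : -10  -74  -186  -358  -602  -930
  Δ  : -64  -112  -172  -244  -328
  Δ^2: -48  -60  -72  -84
  Δ^3: -12  -12  -12
  Δ^4: 0  0
  Δ^5: 0
The third differences are constant (-12) and nonzero, while all higher differences vanish, so the minimal degree is 3.

3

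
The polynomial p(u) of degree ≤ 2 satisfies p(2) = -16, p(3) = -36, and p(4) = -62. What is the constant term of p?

6

Write p(u) = au^2 + bu + c. Substituting each data point gives a linear system:
  4a + 2b + c = -16
  9a + 3b + c = -36
  16a + 4b + c = -62
Solving the system yields a = -3, b = -5, c = 6.
So p(u) = -3u^2 - 5u + 6.
The constant term is 6.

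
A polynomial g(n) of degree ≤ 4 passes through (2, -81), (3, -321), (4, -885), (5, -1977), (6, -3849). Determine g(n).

g(n) = -2n^4 - 6n^3 + 2n^2 - 6n + 3

Write g(n) = an^4 + bn^3 + cn^2 + dn + e. Substituting each data point gives a linear system:
  16a + 8b + 4c + 2d + e = -81
  81a + 27b + 9c + 3d + e = -321
  256a + 64b + 16c + 4d + e = -885
  625a + 125b + 25c + 5d + e = -1977
  1296a + 216b + 36c + 6d + e = -3849
Solving the system yields a = -2, b = -6, c = 2, d = -6, e = 3.
So g(n) = -2n⁴ - 6n³ + 2n² - 6n + 3.
Check: g(4) = -885. ✓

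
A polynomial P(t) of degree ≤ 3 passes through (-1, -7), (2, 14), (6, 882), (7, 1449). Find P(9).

3213

Write P(t) = at^3 + bt^2 + ct + d. Substituting each data point gives a linear system:
  -a + b - c + d = -7
  8a + 4b + 2c + d = 14
  216a + 36b + 6c + d = 882
  343a + 49b + 7c + d = 1449
Solving the system yields a = 5, b = -5, c = -3, d = 0.
So P(t) = 5t^3 - 5t^2 - 3t.
Then P(9) = 3213.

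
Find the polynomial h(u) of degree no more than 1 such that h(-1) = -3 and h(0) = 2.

Using the Lagrange interpolation formula with nodes -1, 0:
  L_0(u) = u / -1
  L_1(u) = (u + 1) / 1
Then h(u) = -3·L_0(u) + 2·L_1(u).
Expanding and collecting terms gives h(u) = 5u + 2.
Check: h(-1) = -3. ✓

h(u) = 5u + 2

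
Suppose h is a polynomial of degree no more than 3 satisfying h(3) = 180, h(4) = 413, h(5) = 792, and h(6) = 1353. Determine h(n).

h(n) = 6n^3 + n^2 + 4n - 3

Using the Lagrange interpolation formula with nodes 3, 4, 5, 6:
  L_0(n) = (n - 4)(n - 5)(n - 6) / -6
  L_1(n) = (n - 3)(n - 5)(n - 6) / 2
  L_2(n) = (n - 3)(n - 4)(n - 6) / -2
  L_3(n) = (n - 3)(n - 4)(n - 5) / 6
Then h(n) = 180·L_0(n) + 413·L_1(n) + 792·L_2(n) + 1353·L_3(n).
Expanding and collecting terms gives h(n) = 6n³ + n² + 4n - 3.
Check: h(3) = 180. ✓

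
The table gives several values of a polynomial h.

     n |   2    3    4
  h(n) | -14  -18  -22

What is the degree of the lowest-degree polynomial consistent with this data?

1

Forward differences of the values at n = 2, 3, 4:
  h  : -14  -18  -22
  Δ  : -4  -4
  Δ^2: 0
The first differences are constant (-4) and nonzero, while all higher differences vanish, so the minimal degree is 1.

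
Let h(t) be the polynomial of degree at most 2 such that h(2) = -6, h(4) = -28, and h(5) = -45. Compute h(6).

-66

Using the Lagrange interpolation formula with nodes 2, 4, 5:
  L_0(t) = (t - 4)(t - 5) / 6
  L_1(t) = (t - 2)(t - 5) / -2
  L_2(t) = (t - 2)(t - 4) / 3
Then h(t) = -6·L_0(t) - 28·L_1(t) - 45·L_2(t).
Expanding and collecting terms gives h(t) = -2t² + t.
Evaluating at t = 6: h(6) = -66.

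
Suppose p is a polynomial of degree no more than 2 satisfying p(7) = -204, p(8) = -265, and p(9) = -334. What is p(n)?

p(n) = -4n^2 - n - 1

Write p(n) = an^2 + bn + c. Substituting each data point gives a linear system:
  49a + 7b + c = -204
  64a + 8b + c = -265
  81a + 9b + c = -334
Solving the system yields a = -4, b = -1, c = -1.
So p(n) = -4n^2 - n - 1.
Check: p(8) = -265. ✓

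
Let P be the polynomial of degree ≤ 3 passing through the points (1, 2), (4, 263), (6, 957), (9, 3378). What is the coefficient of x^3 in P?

Write P(x) = ax^3 + bx^2 + cx + d. Substituting each data point gives a linear system:
  a + b + c + d = 2
  64a + 16b + 4c + d = 263
  216a + 36b + 6c + d = 957
  729a + 81b + 9c + d = 3378
Solving the system yields a = 5, b = -3, c = -3, d = 3.
So P(x) = 5x^3 - 3x^2 - 3x + 3.
The leading coefficient is 5.

5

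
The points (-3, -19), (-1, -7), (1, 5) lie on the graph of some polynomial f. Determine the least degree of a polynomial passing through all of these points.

Forward differences of the values at n = -3, -1, 1:
  f  : -19  -7  5
  Δ  : 12  12
  Δ^2: 0
The first differences are constant (12) and nonzero, while all higher differences vanish, so the minimal degree is 1.

1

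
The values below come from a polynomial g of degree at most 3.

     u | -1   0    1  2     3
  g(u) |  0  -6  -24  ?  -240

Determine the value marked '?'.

On equispaced nodes a degree-3 polynomial has vanishing fourth forward difference, so
  g(-1) - 4·g(0) + 6·g(1) - 4·g(2) + g(3) = 0.
Substituting the known values and solving for g(2):
  -4·g(2) = 360
  g(2) = -90.

-90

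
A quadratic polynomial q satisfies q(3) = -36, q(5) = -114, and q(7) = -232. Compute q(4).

Using the Lagrange interpolation formula with nodes 3, 5, 7:
  L_0(s) = (s - 5)(s - 7) / 8
  L_1(s) = (s - 3)(s - 7) / -4
  L_2(s) = (s - 3)(s - 5) / 8
Then q(s) = -36·L_0(s) - 114·L_1(s) - 232·L_2(s).
Expanding and collecting terms gives q(s) = -5s² + s + 6.
Evaluating at s = 4: q(4) = -70.

-70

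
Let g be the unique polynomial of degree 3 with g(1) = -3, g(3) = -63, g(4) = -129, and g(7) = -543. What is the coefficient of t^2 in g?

Write g(t) = at^3 + bt^2 + ct + d. Substituting each data point gives a linear system:
  a + b + c + d = -3
  27a + 9b + 3c + d = -63
  64a + 16b + 4c + d = -129
  343a + 49b + 7c + d = -543
Solving the system yields a = -1, b = -4, c = -1, d = 3.
So g(t) = -t^3 - 4t^2 - t + 3.
The coefficient of t^2 is -4.

-4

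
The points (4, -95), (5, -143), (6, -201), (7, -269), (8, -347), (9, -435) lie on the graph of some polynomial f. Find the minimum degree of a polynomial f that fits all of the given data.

Forward differences of the values at n = 4, 5, 6, 7, 8, 9:
  f  : -95  -143  -201  -269  -347  -435
  Δ  : -48  -58  -68  -78  -88
  Δ^2: -10  -10  -10  -10
  Δ^3: 0  0  0
  Δ^4: 0  0
  Δ^5: 0
The second differences are constant (-10) and nonzero, while all higher differences vanish, so the minimal degree is 2.

2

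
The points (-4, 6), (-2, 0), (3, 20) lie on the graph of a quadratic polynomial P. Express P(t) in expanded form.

Write P(t) = at^2 + bt + c. Substituting each data point gives a linear system:
  16a - 4b + c = 6
  4a - 2b + c = 0
  9a + 3b + c = 20
Solving the system yields a = 1, b = 3, c = 2.
So P(t) = t^2 + 3t + 2.
Check: P(3) = 20. ✓

P(t) = t^2 + 3t + 2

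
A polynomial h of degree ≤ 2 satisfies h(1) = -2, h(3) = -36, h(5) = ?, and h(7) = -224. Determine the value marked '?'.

The 3 known points determine the degree-2 polynomial uniquely.
Write h(t) = at^2 + bt + c. Substituting each data point gives a linear system:
  a + b + c = -2
  9a + 3b + c = -36
  49a + 7b + c = -224
Solving the system yields a = -5, b = 3, c = 0.
So h(t) = -5t^2 + 3t.
Then h(5) = -110.

-110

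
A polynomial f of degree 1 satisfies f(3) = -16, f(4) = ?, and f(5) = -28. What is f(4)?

On equispaced nodes a degree-1 polynomial has vanishing second forward difference, so
  f(3) - 2·f(4) + f(5) = 0.
Substituting the known values and solving for f(4):
  -2·f(4) = 44
  f(4) = -22.

-22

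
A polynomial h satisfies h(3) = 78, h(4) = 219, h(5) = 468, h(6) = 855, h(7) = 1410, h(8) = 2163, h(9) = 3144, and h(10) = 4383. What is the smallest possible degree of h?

3

Forward differences of the values at n = 3, 4, 5, 6, 7, 8, 9, 10:
  h  : 78  219  468  855  1410  2163  3144  4383
  Δ  : 141  249  387  555  753  981  1239
  Δ^2: 108  138  168  198  228  258
  Δ^3: 30  30  30  30  30
  Δ^4: 0  0  0  0
  Δ^5: 0  0  0
  Δ^6: 0  0
  Δ^7: 0
The third differences are constant (30) and nonzero, while all higher differences vanish, so the minimal degree is 3.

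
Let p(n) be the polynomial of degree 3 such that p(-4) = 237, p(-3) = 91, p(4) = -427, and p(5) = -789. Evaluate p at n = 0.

1

Write p(n) = an^3 + bn^2 + cn + d. Substituting each data point gives a linear system:
  -64a + 16b - 4c + d = 237
  -27a + 9b - 3c + d = 91
  64a + 16b + 4c + d = -427
  125a + 25b + 5c + d = -789
Solving the system yields a = -5, b = -6, c = -3, d = 1.
So p(n) = -5n^3 - 6n^2 - 3n + 1.
Then p(0) = 1.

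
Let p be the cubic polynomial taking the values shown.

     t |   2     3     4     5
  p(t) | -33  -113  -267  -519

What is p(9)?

Using the Lagrange interpolation formula with nodes 2, 3, 4, 5:
  L_0(t) = (t - 3)(t - 4)(t - 5) / -6
  L_1(t) = (t - 2)(t - 4)(t - 5) / 2
  L_2(t) = (t - 2)(t - 3)(t - 5) / -2
  L_3(t) = (t - 2)(t - 3)(t - 4) / 6
Then p(t) = -33·L_0(t) - 113·L_1(t) - 267·L_2(t) - 519·L_3(t).
Expanding and collecting terms gives p(t) = -4t^3 - t^2 + t + 1.
Evaluating at t = 9: p(9) = -2987.

-2987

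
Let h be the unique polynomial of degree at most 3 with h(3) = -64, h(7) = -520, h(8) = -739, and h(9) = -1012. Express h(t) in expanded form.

Write h(t) = at^3 + bt^2 + ct + d. Substituting each data point gives a linear system:
  27a + 9b + 3c + d = -64
  343a + 49b + 7c + d = -520
  512a + 64b + 8c + d = -739
  729a + 81b + 9c + d = -1012
Solving the system yields a = -1, b = -3, c = -5, d = 5.
So h(t) = -t^3 - 3t^2 - 5t + 5.
Check: h(7) = -520. ✓

h(t) = -t^3 - 3t^2 - 5t + 5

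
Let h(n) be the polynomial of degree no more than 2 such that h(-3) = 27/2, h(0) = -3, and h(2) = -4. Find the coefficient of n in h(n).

-5/2

Write h(n) = an^2 + bn + c. Substituting each data point gives a linear system:
  9a - 3b + c = 27/2
  c = -3
  4a + 2b + c = -4
Solving the system yields a = 1, b = -5/2, c = -3.
So h(n) = n² - (5/2)n - 3.
The coefficient of n is -5/2.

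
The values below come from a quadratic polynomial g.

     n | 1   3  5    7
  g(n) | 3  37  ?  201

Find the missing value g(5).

On equispaced nodes a degree-2 polynomial has vanishing third forward difference, so
  - g(1) + 3·g(3) - 3·g(5) + g(7) = 0.
Substituting the known values and solving for g(5):
  -3·g(5) = -309
  g(5) = 103.

103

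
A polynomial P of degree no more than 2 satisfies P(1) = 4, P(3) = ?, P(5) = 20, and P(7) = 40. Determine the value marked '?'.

8

On equispaced nodes a degree-2 polynomial has vanishing third forward difference, so
  - P(1) + 3·P(3) - 3·P(5) + P(7) = 0.
Substituting the known values and solving for P(3):
  3·P(3) = 24
  P(3) = 8.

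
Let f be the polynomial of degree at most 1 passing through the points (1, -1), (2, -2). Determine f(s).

Using the Lagrange interpolation formula with nodes 1, 2:
  L_0(s) = (s - 2) / -1
  L_1(s) = (s - 1) / 1
Then f(s) = -1·L_0(s) - 2·L_1(s).
Expanding and collecting terms gives f(s) = -s.
Check: f(2) = -2. ✓

f(s) = -s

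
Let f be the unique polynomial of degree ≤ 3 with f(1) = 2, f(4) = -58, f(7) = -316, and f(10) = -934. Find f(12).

-1626

Write f(n) = an^3 + bn^2 + cn + d. Substituting each data point gives a linear system:
  a + b + c + d = 2
  64a + 16b + 4c + d = -58
  343a + 49b + 7c + d = -316
  1000a + 100b + 10c + d = -934
Solving the system yields a = -1, b = 1, c = -4, d = 6.
So f(n) = -n³ + n² - 4n + 6.
Then f(12) = -1626.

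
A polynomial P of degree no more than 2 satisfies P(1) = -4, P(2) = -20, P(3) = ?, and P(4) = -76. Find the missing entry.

On equispaced nodes a degree-2 polynomial has vanishing third forward difference, so
  - P(1) + 3·P(2) - 3·P(3) + P(4) = 0.
Substituting the known values and solving for P(3):
  -3·P(3) = 132
  P(3) = -44.

-44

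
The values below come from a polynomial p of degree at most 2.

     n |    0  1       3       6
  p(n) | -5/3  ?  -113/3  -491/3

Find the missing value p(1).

The 3 known points determine the degree-2 polynomial uniquely.
Write p(n) = an^2 + bn + c. Substituting each data point gives a linear system:
  c = -5/3
  9a + 3b + c = -113/3
  36a + 6b + c = -491/3
Solving the system yields a = -5, b = 3, c = -5/3.
So p(n) = -5n^2 + 3n - 5/3.
Then p(1) = -11/3.

-11/3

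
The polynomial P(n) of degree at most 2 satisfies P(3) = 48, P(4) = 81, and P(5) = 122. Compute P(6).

Using the Lagrange interpolation formula with nodes 3, 4, 5:
  L_0(n) = (n - 4)(n - 5) / 2
  L_1(n) = (n - 3)(n - 5) / -1
  L_2(n) = (n - 3)(n - 4) / 2
Then P(n) = 48·L_0(n) + 81·L_1(n) + 122·L_2(n).
Expanding and collecting terms gives P(n) = 4n² + 5n - 3.
Evaluating at n = 6: P(6) = 171.

171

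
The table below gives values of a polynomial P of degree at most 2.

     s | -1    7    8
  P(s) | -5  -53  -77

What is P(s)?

P(s) = -2s^2 + 6s + 3

Write P(s) = as^2 + bs + c. Substituting each data point gives a linear system:
  a - b + c = -5
  49a + 7b + c = -53
  64a + 8b + c = -77
Solving the system yields a = -2, b = 6, c = 3.
So P(s) = -2s² + 6s + 3.
Check: P(8) = -77. ✓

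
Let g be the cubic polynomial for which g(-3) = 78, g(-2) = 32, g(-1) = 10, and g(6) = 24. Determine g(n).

Write g(n) = an^3 + bn^2 + cn + d. Substituting each data point gives a linear system:
  -27a + 9b - 3c + d = 78
  -8a + 4b - 2c + d = 32
  -a + b - c + d = 10
  216a + 36b + 6c + d = 24
Solving the system yields a = -1, b = 6, c = 3, d = 6.
So g(n) = -n^3 + 6n^2 + 3n + 6.
Check: g(-1) = 10. ✓

g(n) = -n^3 + 6n^2 + 3n + 6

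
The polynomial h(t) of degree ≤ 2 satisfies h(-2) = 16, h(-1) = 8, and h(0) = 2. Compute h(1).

Using the Lagrange interpolation formula with nodes -2, -1, 0:
  L_0(t) = (t + 1)t / 2
  L_1(t) = (t + 2)t / -1
  L_2(t) = (t + 2)(t + 1) / 2
Then h(t) = 16·L_0(t) + 8·L_1(t) + 2·L_2(t).
Expanding and collecting terms gives h(t) = t² - 5t + 2.
Evaluating at t = 1: h(1) = -2.

-2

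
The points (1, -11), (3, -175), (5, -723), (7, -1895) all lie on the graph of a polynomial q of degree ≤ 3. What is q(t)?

q(t) = -5t^3 - 3t^2 - 5t + 2

Write q(t) = at^3 + bt^2 + ct + d. Substituting each data point gives a linear system:
  a + b + c + d = -11
  27a + 9b + 3c + d = -175
  125a + 25b + 5c + d = -723
  343a + 49b + 7c + d = -1895
Solving the system yields a = -5, b = -3, c = -5, d = 2.
So q(t) = -5t^3 - 3t^2 - 5t + 2.
Check: q(3) = -175. ✓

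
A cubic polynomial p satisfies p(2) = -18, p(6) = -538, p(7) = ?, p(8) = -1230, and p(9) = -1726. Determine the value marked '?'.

-838

The 4 known points determine the degree-3 polynomial uniquely.
Write p(t) = at^3 + bt^2 + ct + d. Substituting each data point gives a linear system:
  8a + 4b + 2c + d = -18
  216a + 36b + 6c + d = -538
  512a + 64b + 8c + d = -1230
  729a + 81b + 9c + d = -1726
Solving the system yields a = -2, b = -4, c = 6, d = 2.
So p(t) = -2t³ - 4t² + 6t + 2.
Then p(7) = -838.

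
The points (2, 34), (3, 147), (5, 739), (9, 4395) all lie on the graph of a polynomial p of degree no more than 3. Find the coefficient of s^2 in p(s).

1

Write p(s) = as^3 + bs^2 + cs + d. Substituting each data point gives a linear system:
  8a + 4b + 2c + d = 34
  27a + 9b + 3c + d = 147
  125a + 25b + 5c + d = 739
  729a + 81b + 9c + d = 4395
Solving the system yields a = 6, b = 1, c = -6, d = -6.
So p(s) = 6s^3 + s^2 - 6s - 6.
The coefficient of s^2 is 1.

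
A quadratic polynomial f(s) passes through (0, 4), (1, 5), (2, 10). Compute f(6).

70

Write f(s) = as^2 + bs + c. Substituting each data point gives a linear system:
  c = 4
  a + b + c = 5
  4a + 2b + c = 10
Solving the system yields a = 2, b = -1, c = 4.
So f(s) = 2s^2 - s + 4.
Then f(6) = 70.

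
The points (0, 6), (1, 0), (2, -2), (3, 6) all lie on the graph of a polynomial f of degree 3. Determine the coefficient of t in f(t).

Write f(t) = at^3 + bt^2 + ct + d. Substituting each data point gives a linear system:
  d = 6
  a + b + c + d = 0
  8a + 4b + 2c + d = -2
  27a + 9b + 3c + d = 6
Solving the system yields a = 1, b = -1, c = -6, d = 6.
So f(t) = t^3 - t^2 - 6t + 6.
The coefficient of t is -6.

-6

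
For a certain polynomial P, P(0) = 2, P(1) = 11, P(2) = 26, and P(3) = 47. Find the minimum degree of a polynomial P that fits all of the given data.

Forward differences of the values at n = 0, 1, 2, 3:
  P  : 2  11  26  47
  Δ  : 9  15  21
  Δ^2: 6  6
  Δ^3: 0
The second differences are constant (6) and nonzero, while all higher differences vanish, so the minimal degree is 2.

2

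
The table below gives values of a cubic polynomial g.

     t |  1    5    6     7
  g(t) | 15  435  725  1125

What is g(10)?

3165

Using the Lagrange interpolation formula with nodes 1, 5, 6, 7:
  L_0(t) = (t - 5)(t - 6)(t - 7) / -120
  L_1(t) = (t - 1)(t - 6)(t - 7) / 8
  L_2(t) = (t - 1)(t - 5)(t - 7) / -5
  L_3(t) = (t - 1)(t - 5)(t - 6) / 12
Then g(t) = 15·L_0(t) + 435·L_1(t) + 725·L_2(t) + 1125·L_3(t).
Expanding and collecting terms gives g(t) = 3t³ + t² + 6t + 5.
Evaluating at t = 10: g(10) = 3165.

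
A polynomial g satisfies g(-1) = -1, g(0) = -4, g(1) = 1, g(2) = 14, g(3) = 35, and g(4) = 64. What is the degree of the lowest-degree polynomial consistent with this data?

2

Forward differences of the values at n = -1, 0, 1, 2, 3, 4:
  g  : -1  -4  1  14  35  64
  Δ  : -3  5  13  21  29
  Δ^2: 8  8  8  8
  Δ^3: 0  0  0
  Δ^4: 0  0
  Δ^5: 0
The second differences are constant (8) and nonzero, while all higher differences vanish, so the minimal degree is 2.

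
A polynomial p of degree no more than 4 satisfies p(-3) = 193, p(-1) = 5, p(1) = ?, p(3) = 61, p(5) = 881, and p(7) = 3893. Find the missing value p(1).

-7

The 5 known points determine the degree-4 polynomial uniquely.
Write p(s) = as^4 + bs^3 + cs^2 + ds + e. Substituting each data point gives a linear system:
  81a - 27b + 9c - 3d + e = 193
  a - b + c - d + e = 5
  81a + 27b + 9c + 3d + e = 61
  625a + 125b + 25c + 5d + e = 881
  2401a + 343b + 49c + 7d + e = 3893
Solving the system yields a = 2, b = -2, c = -4, d = -4, e = 1.
So p(s) = 2s⁴ - 2s³ - 4s² - 4s + 1.
Then p(1) = -7.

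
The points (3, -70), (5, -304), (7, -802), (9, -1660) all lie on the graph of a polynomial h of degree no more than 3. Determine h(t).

Write h(t) = at^3 + bt^2 + ct + d. Substituting each data point gives a linear system:
  27a + 9b + 3c + d = -70
  125a + 25b + 5c + d = -304
  343a + 49b + 7c + d = -802
  729a + 81b + 9c + d = -1660
Solving the system yields a = -2, b = -3, c = 5, d = -4.
So h(t) = -2t³ - 3t² + 5t - 4.
Check: h(7) = -802. ✓

h(t) = -2t^3 - 3t^2 + 5t - 4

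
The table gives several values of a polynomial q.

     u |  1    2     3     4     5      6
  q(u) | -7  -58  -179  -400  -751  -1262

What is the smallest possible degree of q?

Forward differences of the values at u = 1, 2, 3, 4, 5, 6:
  q  : -7  -58  -179  -400  -751  -1262
  Δ  : -51  -121  -221  -351  -511
  Δ^2: -70  -100  -130  -160
  Δ^3: -30  -30  -30
  Δ^4: 0  0
  Δ^5: 0
The third differences are constant (-30) and nonzero, while all higher differences vanish, so the minimal degree is 3.

3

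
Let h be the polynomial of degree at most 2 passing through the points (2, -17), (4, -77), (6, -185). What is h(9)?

Using the Lagrange interpolation formula with nodes 2, 4, 6:
  L_0(t) = (t - 4)(t - 6) / 8
  L_1(t) = (t - 2)(t - 6) / -4
  L_2(t) = (t - 2)(t - 4) / 8
Then h(t) = -17·L_0(t) - 77·L_1(t) - 185·L_2(t).
Expanding and collecting terms gives h(t) = -6t^2 + 6t - 5.
Evaluating at t = 9: h(9) = -437.

-437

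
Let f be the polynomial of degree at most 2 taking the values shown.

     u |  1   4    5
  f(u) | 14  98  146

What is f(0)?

Write f(u) = au^2 + bu + c. Substituting each data point gives a linear system:
  a + b + c = 14
  16a + 4b + c = 98
  25a + 5b + c = 146
Solving the system yields a = 5, b = 3, c = 6.
So f(u) = 5u^2 + 3u + 6.
Then f(0) = 6.

6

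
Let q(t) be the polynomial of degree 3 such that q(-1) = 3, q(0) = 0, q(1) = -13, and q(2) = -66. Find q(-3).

Write q(t) = at^3 + bt^2 + ct + d. Substituting each data point gives a linear system:
  -a + b - c + d = 3
  d = 0
  a + b + c + d = -13
  8a + 4b + 2c + d = -66
Solving the system yields a = -5, b = -5, c = -3, d = 0.
So q(t) = -5t^3 - 5t^2 - 3t.
Then q(-3) = 99.

99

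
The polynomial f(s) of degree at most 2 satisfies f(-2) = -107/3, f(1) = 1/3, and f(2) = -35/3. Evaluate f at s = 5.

Using the Lagrange interpolation formula with nodes -2, 1, 2:
  L_0(s) = (s - 1)(s - 2) / 12
  L_1(s) = (s + 2)(s - 2) / -3
  L_2(s) = (s + 2)(s - 1) / 4
Then f(s) = -107/3·L_0(s) + 1/3·L_1(s) - 35/3·L_2(s).
Expanding and collecting terms gives f(s) = -6s² + 6s + 1/3.
Evaluating at s = 5: f(5) = -359/3.

-359/3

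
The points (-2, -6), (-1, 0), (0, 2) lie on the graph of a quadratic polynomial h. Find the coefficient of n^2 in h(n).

-2

Write h(n) = an^2 + bn + c. Substituting each data point gives a linear system:
  4a - 2b + c = -6
  a - b + c = 0
  c = 2
Solving the system yields a = -2, b = 0, c = 2.
So h(n) = -2n² + 2.
The leading coefficient is -2.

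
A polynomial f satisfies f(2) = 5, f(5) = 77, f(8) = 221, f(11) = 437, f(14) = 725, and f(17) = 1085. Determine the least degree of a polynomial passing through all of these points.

2

Forward differences of the values at s = 2, 5, 8, 11, 14, 17:
  f  : 5  77  221  437  725  1085
  Δ  : 72  144  216  288  360
  Δ^2: 72  72  72  72
  Δ^3: 0  0  0
  Δ^4: 0  0
  Δ^5: 0
The second differences are constant (72) and nonzero, while all higher differences vanish, so the minimal degree is 2.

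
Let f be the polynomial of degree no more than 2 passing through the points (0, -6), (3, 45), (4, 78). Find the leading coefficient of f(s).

4

Write f(s) = as^2 + bs + c. Substituting each data point gives a linear system:
  c = -6
  9a + 3b + c = 45
  16a + 4b + c = 78
Solving the system yields a = 4, b = 5, c = -6.
So f(s) = 4s² + 5s - 6.
The leading coefficient is 4.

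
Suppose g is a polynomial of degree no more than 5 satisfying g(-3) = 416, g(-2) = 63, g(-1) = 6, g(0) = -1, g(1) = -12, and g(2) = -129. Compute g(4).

-2769

Forward differences of the values at u = -3, -2, -1, 0, 1, 2:
  g  : 416  63  6  -1  -12  -129
  Δ  : -353  -57  -7  -11  -117
  Δ^2: 296  50  -4  -106
  Δ^3: -246  -54  -102
  Δ^4: 192  -48
  Δ^5: -240
The fifth differences are constant, confirming degree 5.
Interpolating (Newton forward form) and evaluating at u = 4 gives g(4) = -2769.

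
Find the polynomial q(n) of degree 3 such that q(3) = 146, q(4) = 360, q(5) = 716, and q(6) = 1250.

Write q(n) = an^3 + bn^2 + cn + d. Substituting each data point gives a linear system:
  27a + 9b + 3c + d = 146
  64a + 16b + 4c + d = 360
  125a + 25b + 5c + d = 716
  216a + 36b + 6c + d = 1250
Solving the system yields a = 6, b = -1, c = -1, d = -4.
So q(n) = 6n^3 - n^2 - n - 4.
Check: q(4) = 360. ✓

q(n) = 6n^3 - n^2 - n - 4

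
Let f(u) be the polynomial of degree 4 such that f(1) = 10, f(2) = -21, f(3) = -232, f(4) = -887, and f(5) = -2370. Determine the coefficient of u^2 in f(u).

Write f(u) = au^4 + bu^3 + cu^2 + du + e. Substituting each data point gives a linear system:
  a + b + c + d + e = 10
  16a + 8b + 4c + 2d + e = -21
  81a + 27b + 9c + 3d + e = -232
  256a + 64b + 16c + 4d + e = -887
  625a + 125b + 25c + 5d + e = -2370
Solving the system yields a = -5, b = 6, c = -1, d = 5, e = 5.
So f(u) = -5u⁴ + 6u³ - u² + 5u + 5.
The coefficient of u^2 is -1.

-1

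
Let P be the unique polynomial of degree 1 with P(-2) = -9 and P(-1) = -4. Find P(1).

6

Using the Lagrange interpolation formula with nodes -2, -1:
  L_0(u) = (u + 1) / -1
  L_1(u) = (u + 2) / 1
Then P(u) = -9·L_0(u) - 4·L_1(u).
Expanding and collecting terms gives P(u) = 5u + 1.
Evaluating at u = 1: P(1) = 6.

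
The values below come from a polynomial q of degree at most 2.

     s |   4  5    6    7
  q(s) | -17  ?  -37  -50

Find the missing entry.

The 3 known points determine the degree-2 polynomial uniquely.
Write q(s) = as^2 + bs + c. Substituting each data point gives a linear system:
  16a + 4b + c = -17
  36a + 6b + c = -37
  49a + 7b + c = -50
Solving the system yields a = -1, b = 0, c = -1.
So q(s) = -s^2 - 1.
Then q(5) = -26.

-26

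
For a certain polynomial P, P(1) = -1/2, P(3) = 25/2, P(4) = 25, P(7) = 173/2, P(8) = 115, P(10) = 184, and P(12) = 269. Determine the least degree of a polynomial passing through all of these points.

2

Divided differences on the nodes 1, 3, 4, 7, 8, 10, 12:
  order 0: -1/2  25/2  25  173/2  115  184  269
  order 1: 13/2  25/2  41/2  57/2  69/2  85/2
  order 2: 2  2  2  2  2
  order 3: 0  0  0  0
  order 4: 0  0  0
  order 5: 0  0
  order 6: 0
The order-2 divided differences are all 2 (nonzero) and every higher order vanishes, so the data lies on a polynomial of degree exactly 2.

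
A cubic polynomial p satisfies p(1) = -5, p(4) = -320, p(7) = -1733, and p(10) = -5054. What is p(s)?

Using the Lagrange interpolation formula with nodes 1, 4, 7, 10:
  L_0(s) = (s - 4)(s - 7)(s - 10) / -162
  L_1(s) = (s - 1)(s - 7)(s - 10) / 54
  L_2(s) = (s - 1)(s - 4)(s - 10) / -54
  L_3(s) = (s - 1)(s - 4)(s - 7) / 162
Then p(s) = -5·L_0(s) - 320·L_1(s) - 1733·L_2(s) - 5054·L_3(s).
Expanding and collecting terms gives p(s) = -5s^3 - s^2 + 5s - 4.
Check: p(10) = -5054. ✓

p(s) = -5s^3 - s^2 + 5s - 4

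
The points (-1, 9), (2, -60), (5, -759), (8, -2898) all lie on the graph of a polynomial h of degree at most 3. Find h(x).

Using the Lagrange interpolation formula with nodes -1, 2, 5, 8:
  L_0(x) = (x - 2)(x - 5)(x - 8) / -162
  L_1(x) = (x + 1)(x - 5)(x - 8) / 54
  L_2(x) = (x + 1)(x - 2)(x - 8) / -54
  L_3(x) = (x + 1)(x - 2)(x - 5) / 162
Then h(x) = 9·L_0(x) - 60·L_1(x) - 759·L_2(x) - 2898·L_3(x).
Expanding and collecting terms gives h(x) = -5x³ - 5x² - 3x + 6.
Check: h(-1) = 9. ✓

h(x) = -5x^3 - 5x^2 - 3x + 6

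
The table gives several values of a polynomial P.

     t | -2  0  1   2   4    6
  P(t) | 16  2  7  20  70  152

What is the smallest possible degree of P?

2

Divided differences on the nodes -2, 0, 1, 2, 4, 6:
  order 0: 16  2  7  20  70  152
  order 1: -7  5  13  25  41
  order 2: 4  4  4  4
  order 3: 0  0  0
  order 4: 0  0
  order 5: 0
The order-2 divided differences are all 4 (nonzero) and every higher order vanishes, so the data lies on a polynomial of degree exactly 2.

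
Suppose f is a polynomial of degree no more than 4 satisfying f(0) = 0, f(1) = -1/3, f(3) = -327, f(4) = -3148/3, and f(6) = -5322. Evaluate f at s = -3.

-291

Write f(s) = as^4 + bs^3 + cs^2 + ds + e. Substituting each data point gives a linear system:
  e = 0
  a + b + c + d + e = -1/3
  81a + 27b + 9c + 3d + e = -327
  256a + 64b + 16c + 4d + e = -3148/3
  1296a + 216b + 36c + 6d + e = -5322
Solving the system yields a = -4, b = -1, c = 5/3, d = 3, e = 0.
So f(s) = -4s^4 - s^3 + (5/3)s^2 + 3s.
Then f(-3) = -291.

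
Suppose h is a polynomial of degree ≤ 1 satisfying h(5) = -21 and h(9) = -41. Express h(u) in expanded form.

Write h(u) = au + b. Substituting each data point gives a linear system:
  5a + b = -21
  9a + b = -41
Solving the system yields a = -5, b = 4.
So h(u) = -5u + 4.
Check: h(5) = -21. ✓

h(u) = -5u + 4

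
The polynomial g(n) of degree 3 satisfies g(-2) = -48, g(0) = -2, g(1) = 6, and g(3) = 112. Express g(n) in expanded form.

Write g(n) = an^3 + bn^2 + cn + d. Substituting each data point gives a linear system:
  -8a + 4b - 2c + d = -48
  d = -2
  a + b + c + d = 6
  27a + 9b + 3c + d = 112
Solving the system yields a = 4, b = -1, c = 5, d = -2.
So g(n) = 4n^3 - n^2 + 5n - 2.
Check: g(1) = 6. ✓

g(n) = 4n^3 - n^2 + 5n - 2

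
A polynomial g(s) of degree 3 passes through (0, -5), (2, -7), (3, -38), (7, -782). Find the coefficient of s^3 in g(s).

Write g(s) = as^3 + bs^2 + cs + d. Substituting each data point gives a linear system:
  d = -5
  8a + 4b + 2c + d = -7
  27a + 9b + 3c + d = -38
  343a + 49b + 7c + d = -782
Solving the system yields a = -3, b = 5, c = 1, d = -5.
So g(s) = -3s^3 + 5s^2 + s - 5.
The leading coefficient is -3.

-3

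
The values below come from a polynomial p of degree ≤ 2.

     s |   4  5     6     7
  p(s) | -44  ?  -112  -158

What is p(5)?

-74

On equispaced nodes a degree-2 polynomial has vanishing third forward difference, so
  - p(4) + 3·p(5) - 3·p(6) + p(7) = 0.
Substituting the known values and solving for p(5):
  3·p(5) = -222
  p(5) = -74.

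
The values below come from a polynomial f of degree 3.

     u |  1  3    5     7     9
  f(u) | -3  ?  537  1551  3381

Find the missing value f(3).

99

The 4 known points determine the degree-3 polynomial uniquely.
Write f(u) = au^3 + bu^2 + cu + d. Substituting each data point gives a linear system:
  a + b + c + d = -3
  125a + 25b + 5c + d = 537
  343a + 49b + 7c + d = 1551
  729a + 81b + 9c + d = 3381
Solving the system yields a = 5, b = -3, c = -2, d = -3.
So f(u) = 5u^3 - 3u^2 - 2u - 3.
Then f(3) = 99.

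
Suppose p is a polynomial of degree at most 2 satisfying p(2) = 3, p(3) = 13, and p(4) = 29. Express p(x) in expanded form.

Write p(x) = ax^2 + bx + c. Substituting each data point gives a linear system:
  4a + 2b + c = 3
  9a + 3b + c = 13
  16a + 4b + c = 29
Solving the system yields a = 3, b = -5, c = 1.
So p(x) = 3x^2 - 5x + 1.
Check: p(3) = 13. ✓

p(x) = 3x^2 - 5x + 1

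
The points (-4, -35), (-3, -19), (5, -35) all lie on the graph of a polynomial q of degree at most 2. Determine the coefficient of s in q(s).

2

Write q(s) = as^2 + bs + c. Substituting each data point gives a linear system:
  16a - 4b + c = -35
  9a - 3b + c = -19
  25a + 5b + c = -35
Solving the system yields a = -2, b = 2, c = 5.
So q(s) = -2s^2 + 2s + 5.
The coefficient of s is 2.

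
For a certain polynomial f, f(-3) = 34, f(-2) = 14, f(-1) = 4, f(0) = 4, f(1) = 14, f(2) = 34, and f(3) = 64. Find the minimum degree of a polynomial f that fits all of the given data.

Forward differences of the values at t = -3, -2, -1, 0, 1, 2, 3:
  f  : 34  14  4  4  14  34  64
  Δ  : -20  -10  0  10  20  30
  Δ^2: 10  10  10  10  10
  Δ^3: 0  0  0  0
  Δ^4: 0  0  0
  Δ^5: 0  0
  Δ^6: 0
The second differences are constant (10) and nonzero, while all higher differences vanish, so the minimal degree is 2.

2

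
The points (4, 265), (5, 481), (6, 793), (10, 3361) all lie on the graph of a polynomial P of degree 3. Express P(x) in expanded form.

Using the Lagrange interpolation formula with nodes 4, 5, 6, 10:
  L_0(x) = (x - 5)(x - 6)(x - 10) / -12
  L_1(x) = (x - 4)(x - 6)(x - 10) / 5
  L_2(x) = (x - 4)(x - 5)(x - 10) / -8
  L_3(x) = (x - 4)(x - 5)(x - 6) / 120
Then P(x) = 265·L_0(x) + 481·L_1(x) + 793·L_2(x) + 3361·L_3(x).
Expanding and collecting terms gives P(x) = 3x^3 + 3x^2 + 6x + 1.
Check: P(4) = 265. ✓

P(x) = 3x^3 + 3x^2 + 6x + 1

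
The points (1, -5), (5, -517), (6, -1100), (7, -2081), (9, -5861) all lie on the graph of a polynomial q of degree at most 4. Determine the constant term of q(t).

-2

Write q(t) = at^4 + bt^3 + ct^2 + dt + e. Substituting each data point gives a linear system:
  a + b + c + d + e = -5
  625a + 125b + 25c + 5d + e = -517
  1296a + 216b + 36c + 6d + e = -1100
  2401a + 343b + 49c + 7d + e = -2081
  6561a + 729b + 81c + 9d + e = -5861
Solving the system yields a = -1, b = 1, c = 0, d = -3, e = -2.
So q(t) = -t^4 + t^3 - 3t - 2.
The constant term is -2.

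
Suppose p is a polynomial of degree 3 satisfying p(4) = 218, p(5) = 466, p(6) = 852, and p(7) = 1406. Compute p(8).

Using the Lagrange interpolation formula with nodes 4, 5, 6, 7:
  L_0(x) = (x - 5)(x - 6)(x - 7) / -6
  L_1(x) = (x - 4)(x - 6)(x - 7) / 2
  L_2(x) = (x - 4)(x - 5)(x - 7) / -2
  L_3(x) = (x - 4)(x - 5)(x - 6) / 6
Then p(x) = 218·L_0(x) + 466·L_1(x) + 852·L_2(x) + 1406·L_3(x).
Expanding and collecting terms gives p(x) = 5x^3 - 6x^2 - 3x + 6.
Evaluating at x = 8: p(8) = 2158.

2158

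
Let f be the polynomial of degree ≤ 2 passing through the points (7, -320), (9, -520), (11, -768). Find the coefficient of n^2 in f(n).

Write f(n) = an^2 + bn + c. Substituting each data point gives a linear system:
  49a + 7b + c = -320
  81a + 9b + c = -520
  121a + 11b + c = -768
Solving the system yields a = -6, b = -4, c = 2.
So f(n) = -6n^2 - 4n + 2.
The leading coefficient is -6.

-6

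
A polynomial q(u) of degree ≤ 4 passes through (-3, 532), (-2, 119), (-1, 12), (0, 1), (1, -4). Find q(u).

q(u) = 5u^4 - 5u^3 - 2u^2 - 3u + 1

Using the Lagrange interpolation formula with nodes -3, -2, -1, 0, 1:
  L_0(u) = (u + 2)(u + 1)u(u - 1) / 24
  L_1(u) = (u + 3)(u + 1)u(u - 1) / -6
  L_2(u) = (u + 3)(u + 2)u(u - 1) / 4
  L_3(u) = (u + 3)(u + 2)(u + 1)(u - 1) / -6
  L_4(u) = (u + 3)(u + 2)(u + 1)u / 24
Then q(u) = 532·L_0(u) + 119·L_1(u) + 12·L_2(u) + 1·L_3(u) - 4·L_4(u).
Expanding and collecting terms gives q(u) = 5u^4 - 5u^3 - 2u^2 - 3u + 1.
Check: q(-2) = 119. ✓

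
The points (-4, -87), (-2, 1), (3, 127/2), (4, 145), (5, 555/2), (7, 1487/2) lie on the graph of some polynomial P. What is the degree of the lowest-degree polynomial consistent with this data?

Divided differences on the nodes -4, -2, 3, 4, 5, 7:
  order 0: -87  1  127/2  145  555/2  1487/2
  order 1: 44  25/2  163/2  265/2  233
  order 2: -9/2  23/2  51/2  67/2
  order 3: 2  2  2
  order 4: 0  0
  order 5: 0
The order-3 divided differences are all 2 (nonzero) and every higher order vanishes, so the data lies on a polynomial of degree exactly 3.

3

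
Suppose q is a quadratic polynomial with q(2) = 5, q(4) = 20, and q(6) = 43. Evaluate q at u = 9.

Using the Lagrange interpolation formula with nodes 2, 4, 6:
  L_0(u) = (u - 4)(u - 6) / 8
  L_1(u) = (u - 2)(u - 6) / -4
  L_2(u) = (u - 2)(u - 4) / 8
Then q(u) = 5·L_0(u) + 20·L_1(u) + 43·L_2(u).
Expanding and collecting terms gives q(u) = u^2 + (3/2)u - 2.
Evaluating at u = 9: q(9) = 185/2.

185/2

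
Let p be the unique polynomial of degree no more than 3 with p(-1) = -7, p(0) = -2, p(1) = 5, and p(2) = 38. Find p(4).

Using the Lagrange interpolation formula with nodes -1, 0, 1, 2:
  L_0(s) = s(s - 1)(s - 2) / -6
  L_1(s) = (s + 1)(s - 1)(s - 2) / 2
  L_2(s) = (s + 1)s(s - 2) / -2
  L_3(s) = (s + 1)s(s - 1) / 6
Then p(s) = -7·L_0(s) - 2·L_1(s) + 5·L_2(s) + 38·L_3(s).
Expanding and collecting terms gives p(s) = 4s³ + s² + 2s - 2.
Evaluating at s = 4: p(4) = 278.

278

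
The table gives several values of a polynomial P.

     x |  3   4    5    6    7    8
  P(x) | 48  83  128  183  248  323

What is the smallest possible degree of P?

2

Forward differences of the values at x = 3, 4, 5, 6, 7, 8:
  P  : 48  83  128  183  248  323
  Δ  : 35  45  55  65  75
  Δ^2: 10  10  10  10
  Δ^3: 0  0  0
  Δ^4: 0  0
  Δ^5: 0
The second differences are constant (10) and nonzero, while all higher differences vanish, so the minimal degree is 2.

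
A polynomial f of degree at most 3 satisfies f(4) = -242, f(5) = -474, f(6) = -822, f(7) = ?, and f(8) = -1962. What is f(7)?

The 4 known points determine the degree-3 polynomial uniquely.
Write f(s) = as^3 + bs^2 + cs + d. Substituting each data point gives a linear system:
  64a + 16b + 4c + d = -242
  125a + 25b + 5c + d = -474
  216a + 36b + 6c + d = -822
  512a + 64b + 8c + d = -1962
Solving the system yields a = -4, b = 2, c = -6, d = 6.
So f(s) = -4s^3 + 2s^2 - 6s + 6.
Then f(7) = -1310.

-1310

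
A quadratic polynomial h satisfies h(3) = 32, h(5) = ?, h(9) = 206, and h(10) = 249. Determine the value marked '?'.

74

The 3 known points determine the degree-2 polynomial uniquely.
Write h(x) = ax^2 + bx + c. Substituting each data point gives a linear system:
  9a + 3b + c = 32
  81a + 9b + c = 206
  100a + 10b + c = 249
Solving the system yields a = 2, b = 5, c = -1.
So h(x) = 2x^2 + 5x - 1.
Then h(5) = 74.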